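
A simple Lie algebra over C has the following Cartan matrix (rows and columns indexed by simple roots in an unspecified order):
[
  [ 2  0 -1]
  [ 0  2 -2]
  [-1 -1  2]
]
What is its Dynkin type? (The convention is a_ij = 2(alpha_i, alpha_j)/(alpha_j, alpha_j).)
C_3 (sp(6))

The matrix has rank 3 with 2's on the diagonal. Reading the off-diagonal entries as Dynkin edges (a single edge where a_ij = a_ji = -1; a double or triple edge where a_ij * a_ji = 2 or 3), the diagram is a chain of 3 nodes with a double edge at one end; the terminal node there is the unique long simple root (C_3). One simple-root ordering that puts it in standard form is (alpha_1, alpha_3, alpha_2). So the algebra is type C_3, i.e. sp(6).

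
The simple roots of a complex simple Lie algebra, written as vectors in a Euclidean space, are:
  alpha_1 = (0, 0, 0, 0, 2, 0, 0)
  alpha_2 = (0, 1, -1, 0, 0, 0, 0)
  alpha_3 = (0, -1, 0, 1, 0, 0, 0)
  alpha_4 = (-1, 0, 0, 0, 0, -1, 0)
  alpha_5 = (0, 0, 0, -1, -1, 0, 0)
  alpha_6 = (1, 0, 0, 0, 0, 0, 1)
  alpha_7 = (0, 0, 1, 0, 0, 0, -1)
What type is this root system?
Compute the Cartan integers a_ij = 2(alpha_i, alpha_j)/(alpha_j, alpha_j); the resulting 7x7 Cartan matrix is
[[2, 0, 0, 0, -2, 0, 0], [0, 2, -1, 0, 0, 0, -1], [0, -1, 2, 0, -1, 0, 0], [0, 0, 0, 2, 0, -1, 0], [-1, 0, -1, 0, 2, 0, 0], [0, 0, 0, -1, 0, 2, -1], [0, -1, 0, 0, 0, -1, 2]].
The roots have two lengths (squared-length ratio 2:1); the short ones are alpha_{2,3,4,5,6,7}. The associated Dynkin diagram is a chain of 7 nodes with a double edge at one end; the terminal node there is the unique long simple root (C_7), so the type is C_7 (the algebra sp(14)).

C_7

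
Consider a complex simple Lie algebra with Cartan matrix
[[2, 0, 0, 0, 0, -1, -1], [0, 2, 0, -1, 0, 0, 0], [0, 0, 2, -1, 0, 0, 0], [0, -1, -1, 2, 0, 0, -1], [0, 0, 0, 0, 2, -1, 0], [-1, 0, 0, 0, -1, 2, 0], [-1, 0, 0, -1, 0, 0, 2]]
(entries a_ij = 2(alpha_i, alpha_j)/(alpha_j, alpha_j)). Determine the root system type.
The matrix has rank 7 with 2's on the diagonal. Reading the off-diagonal entries as Dynkin edges (a single edge where a_ij = a_ji = -1; a double or triple edge where a_ij * a_ji = 2 or 3), the diagram is a chain of 5 nodes with a fork of two nodes at one end (D_7). One simple-root ordering that puts it in standard form is (alpha_5, alpha_6, alpha_1, alpha_7, alpha_4, alpha_2, alpha_3). So the algebra is type D_7, i.e. so(14).

D7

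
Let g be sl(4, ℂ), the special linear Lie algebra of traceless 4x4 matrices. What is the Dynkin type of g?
type A_3

This is sl(4), which has dimension 4^2 - 1 = 15 and rank 4 - 1 = 3 (a Cartan subalgebra is the diagonal traceless matrices). In the classification of classical Lie algebras, the special linear algebra sl(n+1) has type A_n; here n = 3, so the Dynkin diagram is a chain of 3 nodes with single edges (A_3). Hence the type is A_3.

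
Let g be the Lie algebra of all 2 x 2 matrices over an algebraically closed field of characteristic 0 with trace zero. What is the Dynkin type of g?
A1

This is sl(2), which has dimension 2^2 - 1 = 3 and rank 2 - 1 = 1 (a Cartan subalgebra is the diagonal traceless matrices). In the classification of classical Lie algebras, the special linear algebra sl(n+1) has type A_n; here n = 1, so the Dynkin diagram is a chain of 1 nodes with single edges (A_1). Hence the type is A_1.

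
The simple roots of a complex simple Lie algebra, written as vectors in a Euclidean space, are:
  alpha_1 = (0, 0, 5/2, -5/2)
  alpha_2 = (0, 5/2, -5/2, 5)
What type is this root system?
Compute the Cartan integers a_ij = 2(alpha_i, alpha_j)/(alpha_j, alpha_j); the resulting 2x2 Cartan matrix is
[[2, -1], [-3, 2]].
The roots have two lengths (squared-length ratio 3:1); the short ones are alpha_{1}. The associated Dynkin diagram is two nodes joined by a triple edge (G_2), so the type is G_2.

type G_2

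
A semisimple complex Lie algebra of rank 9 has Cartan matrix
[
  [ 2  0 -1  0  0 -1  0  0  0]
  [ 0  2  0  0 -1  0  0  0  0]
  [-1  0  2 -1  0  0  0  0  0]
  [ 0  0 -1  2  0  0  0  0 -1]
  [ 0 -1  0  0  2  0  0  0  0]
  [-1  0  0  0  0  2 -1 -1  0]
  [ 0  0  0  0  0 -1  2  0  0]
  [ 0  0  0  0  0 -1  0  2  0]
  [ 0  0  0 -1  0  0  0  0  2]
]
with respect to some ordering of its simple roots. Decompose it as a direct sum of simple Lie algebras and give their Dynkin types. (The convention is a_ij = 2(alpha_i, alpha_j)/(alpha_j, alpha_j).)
A_2 + D_7

The diagram associated to this matrix has two connected components: the simple roots {alpha_2, alpha_5} form a chain of 2 nodes with single edges (A_2), and {alpha_1, alpha_3, alpha_4, alpha_6, alpha_7, alpha_8, alpha_9} form a chain of 5 nodes with a fork of two nodes at one end (D_7). A semisimple Lie algebra decomposes uniquely as the direct sum of simple ideals, one per connected component of its Dynkin diagram, so g ≅ A_2 ⊕ D_7 (dimension 8 + 91 = 99).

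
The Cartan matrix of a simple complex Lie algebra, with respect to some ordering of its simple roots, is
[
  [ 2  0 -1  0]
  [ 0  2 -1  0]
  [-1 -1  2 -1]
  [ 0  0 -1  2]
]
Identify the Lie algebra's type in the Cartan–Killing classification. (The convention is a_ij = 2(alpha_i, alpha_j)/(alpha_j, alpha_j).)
The matrix has rank 4 with 2's on the diagonal. Reading the off-diagonal entries as Dynkin edges (a single edge where a_ij = a_ji = -1; a double or triple edge where a_ij * a_ji = 2 or 3), the diagram is a chain of 2 nodes with a fork of two nodes at one end (D_4). One simple-root ordering that puts it in standard form is (alpha_1, alpha_3, alpha_4, alpha_2). So the algebra is type D_4, i.e. so(8).

type D_4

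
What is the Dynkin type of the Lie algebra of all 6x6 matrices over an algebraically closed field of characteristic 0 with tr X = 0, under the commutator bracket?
A5

This is sl(6), which has dimension 6^2 - 1 = 35 and rank 6 - 1 = 5 (a Cartan subalgebra is the diagonal traceless matrices). In the classification of classical Lie algebras, the special linear algebra sl(n+1) has type A_n; here n = 5, so the Dynkin diagram is a chain of 5 nodes with single edges (A_5). Hence the type is A_5.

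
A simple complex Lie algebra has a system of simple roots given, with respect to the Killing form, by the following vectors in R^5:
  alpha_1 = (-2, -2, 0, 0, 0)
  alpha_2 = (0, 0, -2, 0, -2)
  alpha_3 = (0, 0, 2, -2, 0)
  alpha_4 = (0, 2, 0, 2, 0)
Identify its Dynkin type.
A_4 (sl(5))

Compute the Cartan integers a_ij = 2(alpha_i, alpha_j)/(alpha_j, alpha_j); the resulting 4x4 Cartan matrix is
[[2, 0, 0, -1], [0, 2, -1, 0], [0, -1, 2, -1], [-1, 0, -1, 2]].
All simple roots have the same length, so the diagram is simply laced. The associated Dynkin diagram is a chain of 4 nodes with single edges (A_4), so the type is A_4 (the algebra sl(5)).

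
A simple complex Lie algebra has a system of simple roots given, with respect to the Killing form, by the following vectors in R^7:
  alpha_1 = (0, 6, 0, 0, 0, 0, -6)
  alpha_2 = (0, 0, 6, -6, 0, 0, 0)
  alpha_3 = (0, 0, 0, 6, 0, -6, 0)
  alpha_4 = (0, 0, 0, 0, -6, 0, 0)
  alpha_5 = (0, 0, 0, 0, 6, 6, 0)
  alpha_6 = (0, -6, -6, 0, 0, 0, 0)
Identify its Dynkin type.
B6

Compute the Cartan integers a_ij = 2(alpha_i, alpha_j)/(alpha_j, alpha_j); the resulting 6x6 Cartan matrix is
[[2, 0, 0, 0, 0, -1], [0, 2, -1, 0, 0, -1], [0, -1, 2, 0, -1, 0], [0, 0, 0, 2, -1, 0], [0, 0, -1, -2, 2, 0], [-1, -1, 0, 0, 0, 2]].
The roots have two lengths (squared-length ratio 2:1); the short ones are alpha_{4}. The associated Dynkin diagram is a chain of 6 nodes with a double edge at one end; the terminal node there is the unique short simple root (B_6), so the type is B_6 (the algebra so(13)).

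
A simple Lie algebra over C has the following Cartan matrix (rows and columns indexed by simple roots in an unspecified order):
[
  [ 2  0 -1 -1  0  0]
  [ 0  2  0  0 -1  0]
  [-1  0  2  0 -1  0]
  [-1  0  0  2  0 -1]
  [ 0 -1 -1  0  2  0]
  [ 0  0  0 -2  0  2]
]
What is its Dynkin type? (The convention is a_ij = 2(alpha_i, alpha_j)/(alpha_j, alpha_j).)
The matrix has rank 6 with 2's on the diagonal. Reading the off-diagonal entries as Dynkin edges (a single edge where a_ij = a_ji = -1; a double or triple edge where a_ij * a_ji = 2 or 3), the diagram is a chain of 6 nodes with a double edge at one end; the terminal node there is the unique long simple root (C_6). One simple-root ordering that puts it in standard form is (alpha_2, alpha_5, alpha_3, alpha_1, alpha_4, alpha_6). So the algebra is type C_6, i.e. sp(12).

C6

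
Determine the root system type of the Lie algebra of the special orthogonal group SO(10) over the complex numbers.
This is so(10) with 10 even, which has dimension 10(10-1)/2 = 45 and rank 10/2 = 5. In the classification of classical Lie algebras, the orthogonal algebra so(2n) in an even number of variables has type D_n; here n = 5, so the Dynkin diagram is a chain of 3 nodes with a fork of two nodes at one end (D_5). Hence the type is D_5.

D_5 (so(10))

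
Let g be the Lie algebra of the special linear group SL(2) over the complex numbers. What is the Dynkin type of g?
A_1

This is sl(2), which has dimension 2^2 - 1 = 3 and rank 2 - 1 = 1 (a Cartan subalgebra is the diagonal traceless matrices). In the classification of classical Lie algebras, the special linear algebra sl(n+1) has type A_n; here n = 1, so the Dynkin diagram is a chain of 1 nodes with single edges (A_1). Hence the type is A_1.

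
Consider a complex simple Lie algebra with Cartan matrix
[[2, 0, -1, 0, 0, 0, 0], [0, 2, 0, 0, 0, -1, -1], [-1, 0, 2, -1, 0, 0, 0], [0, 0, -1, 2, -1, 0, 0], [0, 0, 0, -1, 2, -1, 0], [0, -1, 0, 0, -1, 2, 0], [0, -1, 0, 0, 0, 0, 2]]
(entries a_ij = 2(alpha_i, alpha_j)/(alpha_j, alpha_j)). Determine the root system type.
The matrix has rank 7 with 2's on the diagonal. Reading the off-diagonal entries as Dynkin edges (a single edge where a_ij = a_ji = -1; a double or triple edge where a_ij * a_ji = 2 or 3), the diagram is a chain of 7 nodes with single edges (A_7). One simple-root ordering that puts it in standard form is (alpha_1, alpha_3, alpha_4, alpha_5, alpha_6, alpha_2, alpha_7). So the algebra is type A_7, i.e. sl(8).

A_7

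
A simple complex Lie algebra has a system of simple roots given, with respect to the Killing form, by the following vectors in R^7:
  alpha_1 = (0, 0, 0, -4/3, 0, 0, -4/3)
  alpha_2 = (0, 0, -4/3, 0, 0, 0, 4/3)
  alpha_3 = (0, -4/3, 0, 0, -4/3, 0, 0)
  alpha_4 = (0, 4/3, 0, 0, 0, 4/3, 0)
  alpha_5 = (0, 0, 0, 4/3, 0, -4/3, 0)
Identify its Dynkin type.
A5

Compute the Cartan integers a_ij = 2(alpha_i, alpha_j)/(alpha_j, alpha_j); the resulting 5x5 Cartan matrix is
[[2, -1, 0, 0, -1], [-1, 2, 0, 0, 0], [0, 0, 2, -1, 0], [0, 0, -1, 2, -1], [-1, 0, 0, -1, 2]].
All simple roots have the same length, so the diagram is simply laced. The associated Dynkin diagram is a chain of 5 nodes with single edges (A_5), so the type is A_5 (the algebra sl(6)).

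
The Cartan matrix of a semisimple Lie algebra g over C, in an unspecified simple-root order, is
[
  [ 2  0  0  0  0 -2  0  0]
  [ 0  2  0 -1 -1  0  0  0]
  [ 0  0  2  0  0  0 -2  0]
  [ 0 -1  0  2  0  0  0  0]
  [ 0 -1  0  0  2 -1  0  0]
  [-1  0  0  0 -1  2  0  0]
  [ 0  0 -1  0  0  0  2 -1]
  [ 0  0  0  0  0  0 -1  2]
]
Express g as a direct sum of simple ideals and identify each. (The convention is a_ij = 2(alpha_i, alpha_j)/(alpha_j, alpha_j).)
The diagram associated to this matrix has two connected components: the simple roots {alpha_3, alpha_7, alpha_8} form a chain of 3 nodes with a double edge at one end; the terminal node there is the unique long simple root (C_3), and {alpha_1, alpha_2, alpha_4, alpha_5, alpha_6} form a chain of 5 nodes with a double edge at one end; the terminal node there is the unique long simple root (C_5). A semisimple Lie algebra decomposes uniquely as the direct sum of simple ideals, one per connected component of its Dynkin diagram, so g ≅ C_3 ⊕ C_5 (dimension 21 + 55 = 76).

C_3 (sp(6)) ⊕ C_5 (sp(10))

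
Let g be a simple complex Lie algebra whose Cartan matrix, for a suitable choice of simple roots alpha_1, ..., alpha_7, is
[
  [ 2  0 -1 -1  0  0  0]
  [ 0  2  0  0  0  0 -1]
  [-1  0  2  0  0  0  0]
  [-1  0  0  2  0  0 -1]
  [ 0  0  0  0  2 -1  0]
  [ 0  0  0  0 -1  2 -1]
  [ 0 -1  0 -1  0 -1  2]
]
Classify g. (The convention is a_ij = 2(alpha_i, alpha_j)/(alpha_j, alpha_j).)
The matrix has rank 7 with 2's on the diagonal. Reading the off-diagonal entries as Dynkin edges (a single edge where a_ij = a_ji = -1; a double or triple edge where a_ij * a_ji = 2 or 3), the diagram is a chain of 6 nodes with one extra node attached to the third node from one end (E_7). One simple-root ordering that puts it in standard form is (alpha_5, alpha_2, alpha_6, alpha_7, alpha_4, alpha_1, alpha_3). So the algebra is type E_7.

E_7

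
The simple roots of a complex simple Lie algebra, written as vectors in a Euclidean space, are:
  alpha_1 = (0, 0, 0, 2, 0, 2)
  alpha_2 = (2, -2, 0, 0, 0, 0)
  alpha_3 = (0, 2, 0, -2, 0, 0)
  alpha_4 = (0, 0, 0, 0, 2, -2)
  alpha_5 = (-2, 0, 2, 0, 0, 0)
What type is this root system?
Compute the Cartan integers a_ij = 2(alpha_i, alpha_j)/(alpha_j, alpha_j); the resulting 5x5 Cartan matrix is
[[2, 0, -1, -1, 0], [0, 2, -1, 0, -1], [-1, -1, 2, 0, 0], [-1, 0, 0, 2, 0], [0, -1, 0, 0, 2]].
All simple roots have the same length, so the diagram is simply laced. The associated Dynkin diagram is a chain of 5 nodes with single edges (A_5), so the type is A_5 (the algebra sl(6)).

type A_5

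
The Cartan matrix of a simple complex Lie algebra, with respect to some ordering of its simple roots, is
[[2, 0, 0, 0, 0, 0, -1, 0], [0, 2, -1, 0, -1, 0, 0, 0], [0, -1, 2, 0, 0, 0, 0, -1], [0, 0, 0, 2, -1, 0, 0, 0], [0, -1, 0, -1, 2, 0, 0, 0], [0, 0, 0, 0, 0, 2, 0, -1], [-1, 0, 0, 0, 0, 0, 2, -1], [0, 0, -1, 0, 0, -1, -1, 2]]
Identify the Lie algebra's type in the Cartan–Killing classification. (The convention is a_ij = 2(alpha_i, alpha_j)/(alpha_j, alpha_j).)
The matrix has rank 8 with 2's on the diagonal. Reading the off-diagonal entries as Dynkin edges (a single edge where a_ij = a_ji = -1; a double or triple edge where a_ij * a_ji = 2 or 3), the diagram is a chain of 7 nodes with one extra node attached to the third node from one end (E_8). One simple-root ordering that puts it in standard form is (alpha_1, alpha_6, alpha_7, alpha_8, alpha_3, alpha_2, alpha_5, alpha_4). So the algebra is type E_8.

E_8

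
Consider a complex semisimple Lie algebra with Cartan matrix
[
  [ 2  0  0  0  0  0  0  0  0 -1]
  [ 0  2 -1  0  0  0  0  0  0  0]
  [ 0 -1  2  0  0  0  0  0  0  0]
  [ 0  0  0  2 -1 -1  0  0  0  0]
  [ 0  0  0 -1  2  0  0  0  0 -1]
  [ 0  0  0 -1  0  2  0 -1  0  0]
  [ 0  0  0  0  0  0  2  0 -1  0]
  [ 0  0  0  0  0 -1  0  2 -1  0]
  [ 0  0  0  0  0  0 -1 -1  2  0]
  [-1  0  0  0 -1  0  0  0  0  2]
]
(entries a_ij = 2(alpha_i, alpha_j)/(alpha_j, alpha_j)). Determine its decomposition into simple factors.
A2 ⊕ A8

The diagram associated to this matrix has two connected components: the simple roots {alpha_2, alpha_3} form a chain of 2 nodes with single edges (A_2), and {alpha_1, alpha_4, alpha_5, alpha_6, alpha_7, alpha_8, alpha_9, alpha_10} form a chain of 8 nodes with single edges (A_8). A semisimple Lie algebra decomposes uniquely as the direct sum of simple ideals, one per connected component of its Dynkin diagram, so g ≅ A_2 ⊕ A_8 (dimension 8 + 80 = 88).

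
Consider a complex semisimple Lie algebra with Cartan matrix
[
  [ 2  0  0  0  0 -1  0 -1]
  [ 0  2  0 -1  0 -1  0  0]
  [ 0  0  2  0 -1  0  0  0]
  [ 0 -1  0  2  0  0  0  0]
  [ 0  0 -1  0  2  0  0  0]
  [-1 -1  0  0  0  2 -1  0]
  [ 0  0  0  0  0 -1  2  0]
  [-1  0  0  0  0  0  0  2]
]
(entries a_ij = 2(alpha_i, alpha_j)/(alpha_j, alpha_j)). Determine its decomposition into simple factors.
A_2 (sl(3)) ⊕ E_6

The diagram associated to this matrix has two connected components: the simple roots {alpha_3, alpha_5} form a chain of 2 nodes with single edges (A_2), and {alpha_1, alpha_2, alpha_4, alpha_6, alpha_7, alpha_8} form a chain of 5 nodes with one extra node attached to the third node from one end (E_6). A semisimple Lie algebra decomposes uniquely as the direct sum of simple ideals, one per connected component of its Dynkin diagram, so g ≅ A_2 ⊕ E_6 (dimension 8 + 78 = 86).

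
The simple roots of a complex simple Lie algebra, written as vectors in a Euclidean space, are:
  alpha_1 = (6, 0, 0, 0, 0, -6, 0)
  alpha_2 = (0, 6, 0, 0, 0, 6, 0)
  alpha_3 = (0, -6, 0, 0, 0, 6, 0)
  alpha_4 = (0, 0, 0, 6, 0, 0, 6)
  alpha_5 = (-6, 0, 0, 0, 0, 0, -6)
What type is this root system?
D5

Compute the Cartan integers a_ij = 2(alpha_i, alpha_j)/(alpha_j, alpha_j); the resulting 5x5 Cartan matrix is
[[2, -1, -1, 0, -1], [-1, 2, 0, 0, 0], [-1, 0, 2, 0, 0], [0, 0, 0, 2, -1], [-1, 0, 0, -1, 2]].
All simple roots have the same length, so the diagram is simply laced. The associated Dynkin diagram is a chain of 3 nodes with a fork of two nodes at one end (D_5), so the type is D_5 (the algebra so(10)).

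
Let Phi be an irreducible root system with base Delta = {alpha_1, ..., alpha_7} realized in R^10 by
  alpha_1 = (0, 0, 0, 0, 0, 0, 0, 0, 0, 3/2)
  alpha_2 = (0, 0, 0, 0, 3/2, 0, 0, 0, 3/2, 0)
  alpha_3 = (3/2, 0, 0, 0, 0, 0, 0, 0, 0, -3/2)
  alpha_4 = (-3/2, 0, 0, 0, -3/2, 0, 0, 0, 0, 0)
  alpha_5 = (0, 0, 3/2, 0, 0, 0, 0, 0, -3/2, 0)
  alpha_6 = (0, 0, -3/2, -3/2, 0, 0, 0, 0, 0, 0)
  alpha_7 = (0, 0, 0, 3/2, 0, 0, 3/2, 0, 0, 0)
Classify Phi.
B_7

Compute the Cartan integers a_ij = 2(alpha_i, alpha_j)/(alpha_j, alpha_j); the resulting 7x7 Cartan matrix is
[[2, 0, -1, 0, 0, 0, 0], [0, 2, 0, -1, -1, 0, 0], [-2, 0, 2, -1, 0, 0, 0], [0, -1, -1, 2, 0, 0, 0], [0, -1, 0, 0, 2, -1, 0], [0, 0, 0, 0, -1, 2, -1], [0, 0, 0, 0, 0, -1, 2]].
The roots have two lengths (squared-length ratio 2:1); the short ones are alpha_{1}. The associated Dynkin diagram is a chain of 7 nodes with a double edge at one end; the terminal node there is the unique short simple root (B_7), so the type is B_7 (the algebra so(15)).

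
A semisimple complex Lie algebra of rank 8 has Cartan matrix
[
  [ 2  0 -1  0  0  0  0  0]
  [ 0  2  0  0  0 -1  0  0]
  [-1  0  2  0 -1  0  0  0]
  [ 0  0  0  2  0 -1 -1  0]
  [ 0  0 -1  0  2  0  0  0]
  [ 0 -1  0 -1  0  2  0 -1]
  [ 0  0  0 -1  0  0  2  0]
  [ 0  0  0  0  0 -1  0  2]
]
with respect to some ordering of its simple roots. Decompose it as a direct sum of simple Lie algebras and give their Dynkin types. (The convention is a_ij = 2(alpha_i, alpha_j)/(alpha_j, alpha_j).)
A_3 ⊕ D_5

The diagram associated to this matrix has two connected components: the simple roots {alpha_1, alpha_3, alpha_5} form a chain of 3 nodes with single edges (A_3), and {alpha_2, alpha_4, alpha_6, alpha_7, alpha_8} form a chain of 3 nodes with a fork of two nodes at one end (D_5). A semisimple Lie algebra decomposes uniquely as the direct sum of simple ideals, one per connected component of its Dynkin diagram, so g ≅ A_3 ⊕ D_5 (dimension 15 + 45 = 60).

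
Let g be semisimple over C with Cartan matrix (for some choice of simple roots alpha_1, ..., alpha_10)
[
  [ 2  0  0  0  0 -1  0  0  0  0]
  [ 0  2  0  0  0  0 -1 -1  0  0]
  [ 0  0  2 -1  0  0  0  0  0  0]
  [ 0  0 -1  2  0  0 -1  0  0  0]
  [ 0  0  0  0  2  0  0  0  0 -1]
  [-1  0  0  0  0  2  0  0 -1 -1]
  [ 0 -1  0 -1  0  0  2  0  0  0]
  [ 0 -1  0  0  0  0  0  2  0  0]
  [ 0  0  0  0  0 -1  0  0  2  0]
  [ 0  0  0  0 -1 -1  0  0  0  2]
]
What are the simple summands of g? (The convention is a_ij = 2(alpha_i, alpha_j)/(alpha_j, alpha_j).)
A_5 (sl(6)) + D_5 (so(10))

The diagram associated to this matrix has two connected components: the simple roots {alpha_2, alpha_3, alpha_4, alpha_7, alpha_8} form a chain of 5 nodes with single edges (A_5), and {alpha_1, alpha_5, alpha_6, alpha_9, alpha_10} form a chain of 3 nodes with a fork of two nodes at one end (D_5). A semisimple Lie algebra decomposes uniquely as the direct sum of simple ideals, one per connected component of its Dynkin diagram, so g ≅ A_5 ⊕ D_5 (dimension 35 + 45 = 80).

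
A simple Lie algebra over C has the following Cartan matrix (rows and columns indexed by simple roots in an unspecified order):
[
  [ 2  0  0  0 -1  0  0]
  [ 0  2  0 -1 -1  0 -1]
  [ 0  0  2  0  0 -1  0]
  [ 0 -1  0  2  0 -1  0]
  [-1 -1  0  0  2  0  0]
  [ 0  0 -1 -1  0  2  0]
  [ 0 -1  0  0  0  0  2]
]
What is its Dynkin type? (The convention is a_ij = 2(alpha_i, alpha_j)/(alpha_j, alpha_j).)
E_7

The matrix has rank 7 with 2's on the diagonal. Reading the off-diagonal entries as Dynkin edges (a single edge where a_ij = a_ji = -1; a double or triple edge where a_ij * a_ji = 2 or 3), the diagram is a chain of 6 nodes with one extra node attached to the third node from one end (E_7). One simple-root ordering that puts it in standard form is (alpha_1, alpha_7, alpha_5, alpha_2, alpha_4, alpha_6, alpha_3). So the algebra is type E_7.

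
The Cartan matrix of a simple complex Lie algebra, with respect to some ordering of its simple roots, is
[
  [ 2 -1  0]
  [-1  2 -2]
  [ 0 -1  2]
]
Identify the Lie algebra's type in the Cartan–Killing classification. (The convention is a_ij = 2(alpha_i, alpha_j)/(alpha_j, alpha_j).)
The matrix has rank 3 with 2's on the diagonal. Reading the off-diagonal entries as Dynkin edges (a single edge where a_ij = a_ji = -1; a double or triple edge where a_ij * a_ji = 2 or 3), the diagram is a chain of 3 nodes with a double edge at one end; the terminal node there is the unique short simple root (B_3). One simple-root ordering that puts it in standard form is (alpha_1, alpha_2, alpha_3). So the algebra is type B_3, i.e. so(7).

type B_3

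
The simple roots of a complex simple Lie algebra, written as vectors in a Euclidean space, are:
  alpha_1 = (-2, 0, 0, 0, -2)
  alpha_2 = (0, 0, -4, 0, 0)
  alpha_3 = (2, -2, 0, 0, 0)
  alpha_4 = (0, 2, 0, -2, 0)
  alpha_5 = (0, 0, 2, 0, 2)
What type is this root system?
Compute the Cartan integers a_ij = 2(alpha_i, alpha_j)/(alpha_j, alpha_j); the resulting 5x5 Cartan matrix is
[[2, 0, -1, 0, -1], [0, 2, 0, 0, -2], [-1, 0, 2, -1, 0], [0, 0, -1, 2, 0], [-1, -1, 0, 0, 2]].
The roots have two lengths (squared-length ratio 2:1); the short ones are alpha_{1,3,4,5}. The associated Dynkin diagram is a chain of 5 nodes with a double edge at one end; the terminal node there is the unique long simple root (C_5), so the type is C_5 (the algebra sp(10)).

C_5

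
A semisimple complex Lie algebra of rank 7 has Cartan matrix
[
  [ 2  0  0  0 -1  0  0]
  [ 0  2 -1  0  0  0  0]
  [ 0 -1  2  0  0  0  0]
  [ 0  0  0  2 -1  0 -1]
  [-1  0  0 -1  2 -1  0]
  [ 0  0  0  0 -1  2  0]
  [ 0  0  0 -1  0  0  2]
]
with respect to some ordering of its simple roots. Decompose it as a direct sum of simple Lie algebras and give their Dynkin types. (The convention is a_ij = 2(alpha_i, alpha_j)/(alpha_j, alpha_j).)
A2 + D5

The diagram associated to this matrix has two connected components: the simple roots {alpha_2, alpha_3} form a chain of 2 nodes with single edges (A_2), and {alpha_1, alpha_4, alpha_5, alpha_6, alpha_7} form a chain of 3 nodes with a fork of two nodes at one end (D_5). A semisimple Lie algebra decomposes uniquely as the direct sum of simple ideals, one per connected component of its Dynkin diagram, so g ≅ A_2 ⊕ D_5 (dimension 8 + 45 = 53).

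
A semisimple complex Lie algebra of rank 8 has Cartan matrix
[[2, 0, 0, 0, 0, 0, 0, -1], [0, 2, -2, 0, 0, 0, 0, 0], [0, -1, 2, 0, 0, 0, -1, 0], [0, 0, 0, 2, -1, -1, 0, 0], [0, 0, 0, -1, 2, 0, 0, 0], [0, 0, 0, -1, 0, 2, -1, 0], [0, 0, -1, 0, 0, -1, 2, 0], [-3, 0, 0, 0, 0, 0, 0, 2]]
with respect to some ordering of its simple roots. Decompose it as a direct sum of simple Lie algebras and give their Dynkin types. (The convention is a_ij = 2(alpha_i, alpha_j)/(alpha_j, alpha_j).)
C_6 ⊕ G_2

The diagram associated to this matrix has two connected components: the simple roots {alpha_2, alpha_3, alpha_4, alpha_5, alpha_6, alpha_7} form a chain of 6 nodes with a double edge at one end; the terminal node there is the unique long simple root (C_6), and {alpha_1, alpha_8} form two nodes joined by a triple edge (G_2). A semisimple Lie algebra decomposes uniquely as the direct sum of simple ideals, one per connected component of its Dynkin diagram, so g ≅ C_6 ⊕ G_2 (dimension 78 + 14 = 92).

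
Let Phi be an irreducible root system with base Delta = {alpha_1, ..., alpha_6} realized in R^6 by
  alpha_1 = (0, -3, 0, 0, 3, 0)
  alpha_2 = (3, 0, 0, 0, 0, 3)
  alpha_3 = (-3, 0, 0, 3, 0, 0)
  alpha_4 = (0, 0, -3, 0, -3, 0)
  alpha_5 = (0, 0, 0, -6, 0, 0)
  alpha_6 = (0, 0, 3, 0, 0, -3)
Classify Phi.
type C_6

Compute the Cartan integers a_ij = 2(alpha_i, alpha_j)/(alpha_j, alpha_j); the resulting 6x6 Cartan matrix is
[[2, 0, 0, -1, 0, 0], [0, 2, -1, 0, 0, -1], [0, -1, 2, 0, -1, 0], [-1, 0, 0, 2, 0, -1], [0, 0, -2, 0, 2, 0], [0, -1, 0, -1, 0, 2]].
The roots have two lengths (squared-length ratio 2:1); the short ones are alpha_{1,2,3,4,6}. The associated Dynkin diagram is a chain of 6 nodes with a double edge at one end; the terminal node there is the unique long simple root (C_6), so the type is C_6 (the algebra sp(12)).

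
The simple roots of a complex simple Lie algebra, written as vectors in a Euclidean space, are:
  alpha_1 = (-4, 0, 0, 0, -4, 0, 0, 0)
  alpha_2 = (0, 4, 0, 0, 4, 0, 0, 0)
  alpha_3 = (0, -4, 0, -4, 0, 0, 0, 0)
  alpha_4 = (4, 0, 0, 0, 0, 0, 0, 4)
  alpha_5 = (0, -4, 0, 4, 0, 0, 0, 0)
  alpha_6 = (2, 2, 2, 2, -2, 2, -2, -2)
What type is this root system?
Compute the Cartan integers a_ij = 2(alpha_i, alpha_j)/(alpha_j, alpha_j); the resulting 6x6 Cartan matrix is
[[2, -1, 0, -1, 0, 0], [-1, 2, -1, 0, -1, 0], [0, -1, 2, 0, 0, -1], [-1, 0, 0, 2, 0, 0], [0, -1, 0, 0, 2, 0], [0, 0, -1, 0, 0, 2]].
All simple roots have the same length, so the diagram is simply laced. The associated Dynkin diagram is a chain of 5 nodes with one extra node attached to the third node from one end (E_6), so the type is E_6.

E6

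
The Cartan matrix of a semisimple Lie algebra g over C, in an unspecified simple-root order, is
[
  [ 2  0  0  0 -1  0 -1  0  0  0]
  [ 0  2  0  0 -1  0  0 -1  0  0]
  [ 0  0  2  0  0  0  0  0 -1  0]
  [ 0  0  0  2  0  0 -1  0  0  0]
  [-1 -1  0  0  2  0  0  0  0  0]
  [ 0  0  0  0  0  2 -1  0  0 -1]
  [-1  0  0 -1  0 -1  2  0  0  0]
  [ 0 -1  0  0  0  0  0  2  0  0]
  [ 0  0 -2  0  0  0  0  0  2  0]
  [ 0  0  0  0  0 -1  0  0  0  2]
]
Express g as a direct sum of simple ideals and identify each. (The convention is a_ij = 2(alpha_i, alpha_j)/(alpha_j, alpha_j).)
B_2 (so(5)) ⊕ E_8

The diagram associated to this matrix has two connected components: the simple roots {alpha_3, alpha_9} form a chain of 2 nodes with a double edge at one end; the terminal node there is the unique short simple root (B_2), and {alpha_1, alpha_2, alpha_4, alpha_5, alpha_6, alpha_7, alpha_8, alpha_10} form a chain of 7 nodes with one extra node attached to the third node from one end (E_8). A semisimple Lie algebra decomposes uniquely as the direct sum of simple ideals, one per connected component of its Dynkin diagram, so g ≅ B_2 ⊕ E_8 (dimension 10 + 248 = 258).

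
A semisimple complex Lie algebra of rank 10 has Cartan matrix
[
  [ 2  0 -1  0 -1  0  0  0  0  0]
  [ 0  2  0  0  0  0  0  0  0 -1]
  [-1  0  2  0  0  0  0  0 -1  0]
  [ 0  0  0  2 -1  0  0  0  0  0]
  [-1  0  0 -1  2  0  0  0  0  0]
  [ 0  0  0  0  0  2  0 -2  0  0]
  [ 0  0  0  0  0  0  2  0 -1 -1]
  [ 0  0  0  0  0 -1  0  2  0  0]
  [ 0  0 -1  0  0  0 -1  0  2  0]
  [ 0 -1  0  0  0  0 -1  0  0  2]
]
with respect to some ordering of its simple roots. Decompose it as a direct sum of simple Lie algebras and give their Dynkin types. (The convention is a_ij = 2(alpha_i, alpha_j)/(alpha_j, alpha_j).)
The diagram associated to this matrix has two connected components: the simple roots {alpha_1, alpha_2, alpha_3, alpha_4, alpha_5, alpha_7, alpha_9, alpha_10} form a chain of 8 nodes with single edges (A_8), and {alpha_6, alpha_8} form a chain of 2 nodes with a double edge at one end; the terminal node there is the unique short simple root (B_2). A semisimple Lie algebra decomposes uniquely as the direct sum of simple ideals, one per connected component of its Dynkin diagram, so g ≅ A_8 ⊕ B_2 (dimension 80 + 10 = 90).

A_8 (sl(9)) + B_2 (so(5))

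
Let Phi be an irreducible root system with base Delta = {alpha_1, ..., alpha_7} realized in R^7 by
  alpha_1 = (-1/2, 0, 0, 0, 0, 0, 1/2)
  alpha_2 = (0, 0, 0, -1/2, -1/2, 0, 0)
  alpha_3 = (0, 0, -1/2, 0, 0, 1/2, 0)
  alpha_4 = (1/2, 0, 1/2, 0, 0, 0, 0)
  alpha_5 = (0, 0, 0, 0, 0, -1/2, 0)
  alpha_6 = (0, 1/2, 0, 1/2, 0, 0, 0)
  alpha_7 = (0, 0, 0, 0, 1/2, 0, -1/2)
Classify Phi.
Compute the Cartan integers a_ij = 2(alpha_i, alpha_j)/(alpha_j, alpha_j); the resulting 7x7 Cartan matrix is
[[2, 0, 0, -1, 0, 0, -1], [0, 2, 0, 0, 0, -1, -1], [0, 0, 2, -1, -2, 0, 0], [-1, 0, -1, 2, 0, 0, 0], [0, 0, -1, 0, 2, 0, 0], [0, -1, 0, 0, 0, 2, 0], [-1, -1, 0, 0, 0, 0, 2]].
The roots have two lengths (squared-length ratio 2:1); the short ones are alpha_{5}. The associated Dynkin diagram is a chain of 7 nodes with a double edge at one end; the terminal node there is the unique short simple root (B_7), so the type is B_7 (the algebra so(15)).

B_7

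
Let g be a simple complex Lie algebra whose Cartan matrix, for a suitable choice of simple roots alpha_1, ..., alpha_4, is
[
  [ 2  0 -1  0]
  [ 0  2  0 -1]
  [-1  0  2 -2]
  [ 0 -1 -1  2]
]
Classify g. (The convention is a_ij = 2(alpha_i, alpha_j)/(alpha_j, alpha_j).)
F_4

The matrix has rank 4 with 2's on the diagonal. Reading the off-diagonal entries as Dynkin edges (a single edge where a_ij = a_ji = -1; a double or triple edge where a_ij * a_ji = 2 or 3), the diagram is a chain of 4 nodes with a double edge between the middle two (F_4). One simple-root ordering that puts it in standard form is (alpha_1, alpha_3, alpha_4, alpha_2). So the algebra is type F_4.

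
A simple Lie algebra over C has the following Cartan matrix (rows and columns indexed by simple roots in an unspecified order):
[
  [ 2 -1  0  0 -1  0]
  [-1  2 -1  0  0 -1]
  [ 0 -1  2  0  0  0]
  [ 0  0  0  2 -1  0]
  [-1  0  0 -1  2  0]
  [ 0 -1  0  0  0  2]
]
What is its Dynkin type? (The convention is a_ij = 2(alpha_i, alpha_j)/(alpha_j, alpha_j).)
The matrix has rank 6 with 2's on the diagonal. Reading the off-diagonal entries as Dynkin edges (a single edge where a_ij = a_ji = -1; a double or triple edge where a_ij * a_ji = 2 or 3), the diagram is a chain of 4 nodes with a fork of two nodes at one end (D_6). One simple-root ordering that puts it in standard form is (alpha_4, alpha_5, alpha_1, alpha_2, alpha_6, alpha_3). So the algebra is type D_6, i.e. so(12).

D_6 (so(12))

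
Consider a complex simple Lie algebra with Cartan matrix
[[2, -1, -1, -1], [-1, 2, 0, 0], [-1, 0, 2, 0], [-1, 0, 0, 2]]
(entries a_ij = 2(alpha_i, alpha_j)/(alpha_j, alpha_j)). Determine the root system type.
The matrix has rank 4 with 2's on the diagonal. Reading the off-diagonal entries as Dynkin edges (a single edge where a_ij = a_ji = -1; a double or triple edge where a_ij * a_ji = 2 or 3), the diagram is a chain of 2 nodes with a fork of two nodes at one end (D_4). One simple-root ordering that puts it in standard form is (alpha_3, alpha_1, alpha_2, alpha_4). So the algebra is type D_4, i.e. so(8).

type D_4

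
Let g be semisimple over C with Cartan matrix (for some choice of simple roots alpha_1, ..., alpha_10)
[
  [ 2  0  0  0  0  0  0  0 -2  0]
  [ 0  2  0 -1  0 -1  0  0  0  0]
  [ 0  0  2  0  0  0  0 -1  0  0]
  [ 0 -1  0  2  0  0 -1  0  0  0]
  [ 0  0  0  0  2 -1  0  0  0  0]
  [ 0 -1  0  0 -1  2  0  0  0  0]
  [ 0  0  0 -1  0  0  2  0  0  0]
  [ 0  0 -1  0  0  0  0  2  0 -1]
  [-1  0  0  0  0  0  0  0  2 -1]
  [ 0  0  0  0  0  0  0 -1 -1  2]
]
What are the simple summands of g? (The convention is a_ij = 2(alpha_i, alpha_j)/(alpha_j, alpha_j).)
A5 + C5

The diagram associated to this matrix has two connected components: the simple roots {alpha_2, alpha_4, alpha_5, alpha_6, alpha_7} form a chain of 5 nodes with single edges (A_5), and {alpha_1, alpha_3, alpha_8, alpha_9, alpha_10} form a chain of 5 nodes with a double edge at one end; the terminal node there is the unique long simple root (C_5). A semisimple Lie algebra decomposes uniquely as the direct sum of simple ideals, one per connected component of its Dynkin diagram, so g ≅ A_5 ⊕ C_5 (dimension 35 + 55 = 90).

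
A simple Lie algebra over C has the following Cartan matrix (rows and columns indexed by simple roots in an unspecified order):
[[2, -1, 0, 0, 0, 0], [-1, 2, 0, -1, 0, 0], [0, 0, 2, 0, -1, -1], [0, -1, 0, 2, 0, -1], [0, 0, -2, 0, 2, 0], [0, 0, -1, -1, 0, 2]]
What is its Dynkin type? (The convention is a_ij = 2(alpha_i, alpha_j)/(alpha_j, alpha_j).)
The matrix has rank 6 with 2's on the diagonal. Reading the off-diagonal entries as Dynkin edges (a single edge where a_ij = a_ji = -1; a double or triple edge where a_ij * a_ji = 2 or 3), the diagram is a chain of 6 nodes with a double edge at one end; the terminal node there is the unique long simple root (C_6). One simple-root ordering that puts it in standard form is (alpha_1, alpha_2, alpha_4, alpha_6, alpha_3, alpha_5). So the algebra is type C_6, i.e. sp(12).

type C_6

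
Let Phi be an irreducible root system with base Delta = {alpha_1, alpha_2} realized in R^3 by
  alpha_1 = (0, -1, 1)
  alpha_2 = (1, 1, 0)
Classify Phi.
Compute the Cartan integers a_ij = 2(alpha_i, alpha_j)/(alpha_j, alpha_j); the resulting 2x2 Cartan matrix is
[[2, -1], [-1, 2]].
All simple roots have the same length, so the diagram is simply laced. The associated Dynkin diagram is a chain of 2 nodes with single edges (A_2), so the type is A_2 (the algebra sl(3)).

type A_2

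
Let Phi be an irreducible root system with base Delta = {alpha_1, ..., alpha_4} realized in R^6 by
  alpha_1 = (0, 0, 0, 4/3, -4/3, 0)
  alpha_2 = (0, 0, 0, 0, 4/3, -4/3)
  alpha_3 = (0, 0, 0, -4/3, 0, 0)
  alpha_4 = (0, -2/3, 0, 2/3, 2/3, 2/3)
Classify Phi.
Compute the Cartan integers a_ij = 2(alpha_i, alpha_j)/(alpha_j, alpha_j); the resulting 4x4 Cartan matrix is
[[2, -1, -2, 0], [-1, 2, 0, 0], [-1, 0, 2, -1], [0, 0, -1, 2]].
The roots have two lengths (squared-length ratio 2:1); the short ones are alpha_{3,4}. The associated Dynkin diagram is a chain of 4 nodes with a double edge between the middle two (F_4), so the type is F_4.

F4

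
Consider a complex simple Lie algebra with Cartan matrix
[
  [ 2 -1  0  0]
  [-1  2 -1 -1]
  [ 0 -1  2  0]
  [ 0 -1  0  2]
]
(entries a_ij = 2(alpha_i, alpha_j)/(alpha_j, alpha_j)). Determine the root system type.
D_4 (so(8))

The matrix has rank 4 with 2's on the diagonal. Reading the off-diagonal entries as Dynkin edges (a single edge where a_ij = a_ji = -1; a double or triple edge where a_ij * a_ji = 2 or 3), the diagram is a chain of 2 nodes with a fork of two nodes at one end (D_4). One simple-root ordering that puts it in standard form is (alpha_3, alpha_2, alpha_4, alpha_1). So the algebra is type D_4, i.e. so(8).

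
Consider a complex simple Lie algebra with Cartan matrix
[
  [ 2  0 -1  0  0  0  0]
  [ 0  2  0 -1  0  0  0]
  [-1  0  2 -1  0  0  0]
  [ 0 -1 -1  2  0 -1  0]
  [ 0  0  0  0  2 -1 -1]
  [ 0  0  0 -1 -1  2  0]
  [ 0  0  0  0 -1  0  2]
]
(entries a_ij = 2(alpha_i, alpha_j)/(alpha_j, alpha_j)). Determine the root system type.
E_7

The matrix has rank 7 with 2's on the diagonal. Reading the off-diagonal entries as Dynkin edges (a single edge where a_ij = a_ji = -1; a double or triple edge where a_ij * a_ji = 2 or 3), the diagram is a chain of 6 nodes with one extra node attached to the third node from one end (E_7). One simple-root ordering that puts it in standard form is (alpha_1, alpha_2, alpha_3, alpha_4, alpha_6, alpha_5, alpha_7). So the algebra is type E_7.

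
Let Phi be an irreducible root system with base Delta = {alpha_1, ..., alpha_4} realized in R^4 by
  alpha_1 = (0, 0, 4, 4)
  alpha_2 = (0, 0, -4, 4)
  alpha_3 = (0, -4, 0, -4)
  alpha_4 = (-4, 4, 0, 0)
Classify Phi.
D_4

Compute the Cartan integers a_ij = 2(alpha_i, alpha_j)/(alpha_j, alpha_j); the resulting 4x4 Cartan matrix is
[[2, 0, -1, 0], [0, 2, -1, 0], [-1, -1, 2, -1], [0, 0, -1, 2]].
All simple roots have the same length, so the diagram is simply laced. The associated Dynkin diagram is a chain of 2 nodes with a fork of two nodes at one end (D_4), so the type is D_4 (the algebra so(8)).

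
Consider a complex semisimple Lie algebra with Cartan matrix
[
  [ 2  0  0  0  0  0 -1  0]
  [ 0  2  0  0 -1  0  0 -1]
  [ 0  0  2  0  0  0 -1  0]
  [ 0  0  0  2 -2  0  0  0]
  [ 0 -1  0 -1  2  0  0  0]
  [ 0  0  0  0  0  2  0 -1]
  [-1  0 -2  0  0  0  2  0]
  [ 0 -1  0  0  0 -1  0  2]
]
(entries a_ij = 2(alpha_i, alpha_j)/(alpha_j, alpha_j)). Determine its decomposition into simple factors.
B_3 ⊕ C_5

The diagram associated to this matrix has two connected components: the simple roots {alpha_1, alpha_3, alpha_7} form a chain of 3 nodes with a double edge at one end; the terminal node there is the unique short simple root (B_3), and {alpha_2, alpha_4, alpha_5, alpha_6, alpha_8} form a chain of 5 nodes with a double edge at one end; the terminal node there is the unique long simple root (C_5). A semisimple Lie algebra decomposes uniquely as the direct sum of simple ideals, one per connected component of its Dynkin diagram, so g ≅ B_3 ⊕ C_5 (dimension 21 + 55 = 76).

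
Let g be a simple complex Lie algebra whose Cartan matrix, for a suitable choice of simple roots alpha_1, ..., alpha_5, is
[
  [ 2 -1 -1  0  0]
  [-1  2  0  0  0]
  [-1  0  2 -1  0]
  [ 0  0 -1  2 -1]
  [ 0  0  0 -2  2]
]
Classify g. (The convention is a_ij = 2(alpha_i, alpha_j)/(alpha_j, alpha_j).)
The matrix has rank 5 with 2's on the diagonal. Reading the off-diagonal entries as Dynkin edges (a single edge where a_ij = a_ji = -1; a double or triple edge where a_ij * a_ji = 2 or 3), the diagram is a chain of 5 nodes with a double edge at one end; the terminal node there is the unique long simple root (C_5). One simple-root ordering that puts it in standard form is (alpha_2, alpha_1, alpha_3, alpha_4, alpha_5). So the algebra is type C_5, i.e. sp(10).

type C_5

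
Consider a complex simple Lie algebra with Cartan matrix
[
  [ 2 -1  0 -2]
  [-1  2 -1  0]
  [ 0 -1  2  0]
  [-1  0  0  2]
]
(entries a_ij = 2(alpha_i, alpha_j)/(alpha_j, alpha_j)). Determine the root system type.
The matrix has rank 4 with 2's on the diagonal. Reading the off-diagonal entries as Dynkin edges (a single edge where a_ij = a_ji = -1; a double or triple edge where a_ij * a_ji = 2 or 3), the diagram is a chain of 4 nodes with a double edge at one end; the terminal node there is the unique short simple root (B_4). One simple-root ordering that puts it in standard form is (alpha_3, alpha_2, alpha_1, alpha_4). So the algebra is type B_4, i.e. so(9).

B4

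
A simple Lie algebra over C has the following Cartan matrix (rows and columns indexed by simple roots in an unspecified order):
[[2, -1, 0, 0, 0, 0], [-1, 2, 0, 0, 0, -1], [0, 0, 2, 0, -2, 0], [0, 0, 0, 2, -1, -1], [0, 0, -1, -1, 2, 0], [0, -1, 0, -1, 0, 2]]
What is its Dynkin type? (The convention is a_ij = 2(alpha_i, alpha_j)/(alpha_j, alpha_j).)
C_6 (sp(12))

The matrix has rank 6 with 2's on the diagonal. Reading the off-diagonal entries as Dynkin edges (a single edge where a_ij = a_ji = -1; a double or triple edge where a_ij * a_ji = 2 or 3), the diagram is a chain of 6 nodes with a double edge at one end; the terminal node there is the unique long simple root (C_6). One simple-root ordering that puts it in standard form is (alpha_1, alpha_2, alpha_6, alpha_4, alpha_5, alpha_3). So the algebra is type C_6, i.e. sp(12).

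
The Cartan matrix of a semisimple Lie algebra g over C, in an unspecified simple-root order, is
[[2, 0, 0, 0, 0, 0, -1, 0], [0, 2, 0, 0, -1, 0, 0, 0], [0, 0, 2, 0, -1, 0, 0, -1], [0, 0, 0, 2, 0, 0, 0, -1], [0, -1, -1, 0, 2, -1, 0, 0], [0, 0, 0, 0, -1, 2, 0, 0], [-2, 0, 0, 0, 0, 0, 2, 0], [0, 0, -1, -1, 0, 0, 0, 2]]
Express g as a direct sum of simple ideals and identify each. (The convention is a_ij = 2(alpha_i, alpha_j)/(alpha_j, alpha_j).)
The diagram associated to this matrix has two connected components: the simple roots {alpha_1, alpha_7} form a chain of 2 nodes with a double edge at one end; the terminal node there is the unique short simple root (B_2), and {alpha_2, alpha_3, alpha_4, alpha_5, alpha_6, alpha_8} form a chain of 4 nodes with a fork of two nodes at one end (D_6). A semisimple Lie algebra decomposes uniquely as the direct sum of simple ideals, one per connected component of its Dynkin diagram, so g ≅ B_2 ⊕ D_6 (dimension 10 + 66 = 76).

type B_2 + type D_6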